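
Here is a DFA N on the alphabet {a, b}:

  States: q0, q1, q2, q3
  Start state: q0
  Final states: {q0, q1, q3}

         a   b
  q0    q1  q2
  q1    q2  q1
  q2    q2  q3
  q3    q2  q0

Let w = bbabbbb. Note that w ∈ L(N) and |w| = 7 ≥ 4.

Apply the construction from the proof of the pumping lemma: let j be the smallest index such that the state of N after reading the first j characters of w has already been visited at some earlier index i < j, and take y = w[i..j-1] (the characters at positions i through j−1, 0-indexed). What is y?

State sequence: q0 -b-> q2 -b-> q3 -a-> q2 -b-> q3 -b-> q0 -b-> q2 -b-> q3
First repeat at step 3: q2 was already visited.

So i = 1, j = 3, giving x = w[0:1] = b, y = w[1:3] = ba, z = w[3:7] = bbbb.
Check: |xy| = 3 ≤ 4 and |y| = 2 ≥ 1. Reading y takes N from q2 back to q2, so every xyⁱz is accepted.

ba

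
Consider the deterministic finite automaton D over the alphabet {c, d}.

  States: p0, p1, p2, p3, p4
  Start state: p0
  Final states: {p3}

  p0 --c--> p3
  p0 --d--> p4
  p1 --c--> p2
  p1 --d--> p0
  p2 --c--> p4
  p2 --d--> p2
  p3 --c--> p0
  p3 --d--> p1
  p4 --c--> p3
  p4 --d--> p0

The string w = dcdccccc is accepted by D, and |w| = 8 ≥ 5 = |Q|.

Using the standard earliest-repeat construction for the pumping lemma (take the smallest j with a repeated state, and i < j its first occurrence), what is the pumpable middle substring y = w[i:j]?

cdcc

Run of D on w = d c d c c c c c:
  step 0: p0  (start)
  step 1: p4  (read d: p0→p4)
  step 2: p3  (read c: p4→p3)
  step 3: p1  (read d: p3→p1)
  step 4: p2  (read c: p1→p2)
  step 5: p4  (read c: p2→p4)   ← first repeat (p4 seen earlier)
  step 6: p3  (read c: p4→p3)
  step 7: p0  (read c: p3→p0)
  step 8: p3  (read c: p0→p3)

So i = 1, j = 5, giving x = w[0:1] = d, y = w[1:5] = cdcc, z = w[5:8] = ccc.
Check: |xy| = 5 ≤ 5 and |y| = 4 ≥ 1. Reading y takes D from p4 back to p4, so every xyⁱz is accepted.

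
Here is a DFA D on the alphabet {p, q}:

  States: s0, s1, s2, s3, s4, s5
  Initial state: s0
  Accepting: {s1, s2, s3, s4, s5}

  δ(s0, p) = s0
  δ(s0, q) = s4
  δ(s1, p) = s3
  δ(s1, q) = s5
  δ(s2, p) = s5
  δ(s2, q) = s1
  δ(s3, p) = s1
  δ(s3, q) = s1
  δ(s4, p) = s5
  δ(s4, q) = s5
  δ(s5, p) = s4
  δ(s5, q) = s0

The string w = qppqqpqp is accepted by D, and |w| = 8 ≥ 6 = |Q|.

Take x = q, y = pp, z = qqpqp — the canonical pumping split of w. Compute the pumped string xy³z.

xy^3z = q·pp·pp·pp·qqpqp = qppppppqqpqp.
Reading y = pp takes D from s4 back to s4, so after x·y·y·y the machine is still in s4, and z then leads to the accepting state s5. Hence qppppppqqpqp ∈ L(D).

qppppppqqpqp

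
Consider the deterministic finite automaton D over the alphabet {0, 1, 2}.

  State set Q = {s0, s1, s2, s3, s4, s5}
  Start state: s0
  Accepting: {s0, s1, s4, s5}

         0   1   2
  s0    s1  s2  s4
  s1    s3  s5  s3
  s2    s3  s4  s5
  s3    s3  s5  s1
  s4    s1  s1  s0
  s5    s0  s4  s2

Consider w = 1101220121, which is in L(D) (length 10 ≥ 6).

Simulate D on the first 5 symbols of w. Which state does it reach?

Run of D on the first 5 characters of w = 1 1 0 1 2:
  step 0: s0  (start)
  step 1: s2  (read 1: s0→s2)
  step 2: s4  (read 1: s2→s4)
  step 3: s1  (read 0: s4→s1)
  step 4: s5  (read 1: s1→s5)
  step 5: s2  (read 2: s5→s2)

After reading 5 characters, D is in state s2.

s2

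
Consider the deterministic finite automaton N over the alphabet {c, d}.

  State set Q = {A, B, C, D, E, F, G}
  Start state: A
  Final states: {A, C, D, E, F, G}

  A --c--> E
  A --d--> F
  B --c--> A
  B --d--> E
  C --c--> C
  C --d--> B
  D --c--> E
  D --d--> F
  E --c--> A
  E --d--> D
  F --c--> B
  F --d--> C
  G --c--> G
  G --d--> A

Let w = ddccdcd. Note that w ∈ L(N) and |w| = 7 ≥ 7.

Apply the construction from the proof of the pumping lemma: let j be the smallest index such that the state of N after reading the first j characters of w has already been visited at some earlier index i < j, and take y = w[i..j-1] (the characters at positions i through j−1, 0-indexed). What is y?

Run of N on w = d d c c d c d:
  step 0: A  (start)
  step 1: F  (read d: A→F)
  step 2: C  (read d: F→C)
  step 3: C  (read c: C→C)   ← first repeat (C seen earlier)
  step 4: C  (read c: C→C)
  step 5: B  (read d: C→B)
  step 6: A  (read c: B→A)
  step 7: F  (read d: A→F)

So i = 2, j = 3, giving x = w[0:2] = dd, y = w[2:3] = c, z = w[3:7] = cdcd.
Check: |xy| = 3 ≤ 7 and |y| = 1 ≥ 1. Reading y takes N from C back to C, so every xyⁱz is accepted.
Pumping length from the standard proof: p = 7 (the number of states). The repeated state found above gives |xy| = j ≤ 7 and |y| = j − i ≥ 1.

c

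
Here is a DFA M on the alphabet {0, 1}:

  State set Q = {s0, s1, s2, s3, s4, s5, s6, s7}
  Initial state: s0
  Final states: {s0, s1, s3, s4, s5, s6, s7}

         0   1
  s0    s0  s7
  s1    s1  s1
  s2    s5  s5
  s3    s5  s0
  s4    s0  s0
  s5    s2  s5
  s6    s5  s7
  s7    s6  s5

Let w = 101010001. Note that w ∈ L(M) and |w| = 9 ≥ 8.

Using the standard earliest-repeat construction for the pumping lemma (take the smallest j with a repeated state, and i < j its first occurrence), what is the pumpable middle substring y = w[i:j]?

01

Run of M on w = 1 0 1 0 1 0 0 0 1:
  step 0: s0  (start)
  step 1: s7  (read 1: s0→s7)
  step 2: s6  (read 0: s7→s6)
  step 3: s7  (read 1: s6→s7)   ← first repeat (s7 seen earlier)
  step 4: s6  (read 0: s7→s6)
  step 5: s7  (read 1: s6→s7)
  step 6: s6  (read 0: s7→s6)
  step 7: s5  (read 0: s6→s5)
  step 8: s2  (read 0: s5→s2)
  step 9: s5  (read 1: s2→s5)

So i = 1, j = 3, giving x = w[0:1] = 1, y = w[1:3] = 01, z = w[3:9] = 010001.
Check: |xy| = 3 ≤ 8 and |y| = 2 ≥ 1. Reading y takes M from s7 back to s7, so every xyⁱz is accepted.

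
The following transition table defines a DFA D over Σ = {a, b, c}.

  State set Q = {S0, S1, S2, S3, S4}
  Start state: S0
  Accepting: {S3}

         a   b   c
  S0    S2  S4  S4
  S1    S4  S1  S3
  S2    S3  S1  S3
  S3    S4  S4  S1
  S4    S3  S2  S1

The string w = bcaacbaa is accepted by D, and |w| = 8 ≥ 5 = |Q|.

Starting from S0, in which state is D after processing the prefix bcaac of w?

State sequence: S0 -b-> S4 -c-> S1 -a-> S4 -a-> S3 -c-> S1

After reading 5 characters, D is in state S1.

S1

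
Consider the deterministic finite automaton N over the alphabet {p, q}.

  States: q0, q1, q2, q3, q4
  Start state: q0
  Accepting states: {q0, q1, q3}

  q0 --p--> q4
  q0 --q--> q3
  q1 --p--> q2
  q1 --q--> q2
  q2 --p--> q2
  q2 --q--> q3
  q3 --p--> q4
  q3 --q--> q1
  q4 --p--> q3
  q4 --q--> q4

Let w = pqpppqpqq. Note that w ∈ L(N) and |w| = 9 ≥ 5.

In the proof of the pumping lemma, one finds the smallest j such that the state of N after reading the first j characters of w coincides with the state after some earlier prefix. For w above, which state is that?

Run of N on w = p q p p p q p q q:
  step 0: q0  (start)
  step 1: q4  (read p: q0→q4)
  step 2: q4  (read q: q4→q4)   ← first repeat (q4 seen earlier)
  step 3: q3  (read p: q4→q3)
  step 4: q4  (read p: q3→q4)
  step 5: q3  (read p: q4→q3)
  step 6: q1  (read q: q3→q1)
  step 7: q2  (read p: q1→q2)
  step 8: q3  (read q: q2→q3)
  step 9: q1  (read q: q3→q1)

The earliest repeat is at step j = 2: N is in q4, which it already visited at step i = 1.
Pumping length from the standard proof: p = 5 (the number of states). The repeated state found above gives |xy| = j ≤ 5 and |y| = j − i ≥ 1.

q4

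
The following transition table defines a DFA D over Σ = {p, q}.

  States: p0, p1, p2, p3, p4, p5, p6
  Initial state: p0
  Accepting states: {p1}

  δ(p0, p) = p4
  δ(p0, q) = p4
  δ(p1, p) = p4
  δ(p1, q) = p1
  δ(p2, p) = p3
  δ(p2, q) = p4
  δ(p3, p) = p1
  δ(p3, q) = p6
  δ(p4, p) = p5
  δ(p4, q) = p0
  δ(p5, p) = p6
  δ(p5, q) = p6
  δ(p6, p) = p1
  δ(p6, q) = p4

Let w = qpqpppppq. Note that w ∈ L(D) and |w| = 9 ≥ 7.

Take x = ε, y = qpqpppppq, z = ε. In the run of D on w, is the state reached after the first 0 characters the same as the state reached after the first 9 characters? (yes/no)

Run of D on the first 9 characters of w = q p q p p p p p q:
  step 0: p0  (start)
  step 1: p4  (read q: p0→p4)
  step 2: p5  (read p: p4→p5)
  step 3: p6  (read q: p5→p6)
  step 4: p1  (read p: p6→p1)
  step 5: p4  (read p: p1→p4)
  step 6: p5  (read p: p4→p5)
  step 7: p6  (read p: p5→p6)
  step 8: p1  (read p: p6→p1)
  step 9: p1  (read q: p1→p1)

After x (step 0): p0. After xy (step 9): p1.
They differ (p0 ≠ p1), so y is not a cycle from the state after x; this split is not the one the pumping-lemma construction produces, and pumping y need not keep the string in L(D).

no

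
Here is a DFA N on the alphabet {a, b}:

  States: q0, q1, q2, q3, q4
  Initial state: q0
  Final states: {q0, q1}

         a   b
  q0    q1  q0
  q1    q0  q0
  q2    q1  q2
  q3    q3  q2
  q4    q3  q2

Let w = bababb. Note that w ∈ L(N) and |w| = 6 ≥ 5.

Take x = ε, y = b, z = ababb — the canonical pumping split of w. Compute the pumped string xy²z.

xy^2z = ε·b·b·ababb = bbababb.
Reading y = b takes N from q0 back to q0, so after x·y·y the machine is still in q0, and z then leads to the accepting state q0. Hence bbababb ∈ L(N).

bbababb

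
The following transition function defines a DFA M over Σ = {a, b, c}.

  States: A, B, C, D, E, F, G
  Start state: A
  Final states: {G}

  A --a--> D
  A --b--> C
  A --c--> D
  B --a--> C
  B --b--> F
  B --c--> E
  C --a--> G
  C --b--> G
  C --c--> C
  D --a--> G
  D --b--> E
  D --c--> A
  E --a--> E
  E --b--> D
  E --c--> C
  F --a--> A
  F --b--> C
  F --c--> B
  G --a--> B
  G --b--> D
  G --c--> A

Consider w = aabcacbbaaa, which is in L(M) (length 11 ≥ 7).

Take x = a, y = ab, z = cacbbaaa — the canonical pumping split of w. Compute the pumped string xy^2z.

aababcacbbaaa

xy^2z = a·ab·ab·cacbbaaa = aababcacbbaaa.
Reading y = ab takes M from D back to D, so after x·y·y the machine is still in D, and z then leads to the accepting state G. Hence aababcacbbaaa ∈ L(M).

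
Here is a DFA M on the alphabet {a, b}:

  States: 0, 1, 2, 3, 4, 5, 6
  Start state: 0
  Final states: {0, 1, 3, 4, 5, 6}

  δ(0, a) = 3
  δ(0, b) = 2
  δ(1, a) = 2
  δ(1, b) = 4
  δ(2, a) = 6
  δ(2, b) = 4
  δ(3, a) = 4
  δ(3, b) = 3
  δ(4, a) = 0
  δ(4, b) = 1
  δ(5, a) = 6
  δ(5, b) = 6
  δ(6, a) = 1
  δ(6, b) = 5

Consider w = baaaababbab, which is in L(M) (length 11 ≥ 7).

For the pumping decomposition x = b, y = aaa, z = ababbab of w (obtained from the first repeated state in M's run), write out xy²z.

xy^2z = b·aaa·aaa·ababbab = baaaaaaababbab.
Reading y = aaa takes M from 2 back to 2, so after x·y·y the machine is still in 2, and z then leads to the accepting state 4. Hence baaaaaaababbab ∈ L(M).

baaaaaaababbab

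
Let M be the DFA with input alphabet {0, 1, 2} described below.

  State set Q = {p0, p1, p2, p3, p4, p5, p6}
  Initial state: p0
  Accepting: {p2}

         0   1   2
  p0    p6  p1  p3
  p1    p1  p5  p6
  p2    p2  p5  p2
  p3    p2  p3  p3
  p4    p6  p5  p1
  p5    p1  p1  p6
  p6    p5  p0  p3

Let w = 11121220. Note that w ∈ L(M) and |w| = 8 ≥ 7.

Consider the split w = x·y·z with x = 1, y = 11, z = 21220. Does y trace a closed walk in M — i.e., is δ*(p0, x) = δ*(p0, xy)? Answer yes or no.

State sequence: p0 -1-> p1 -1-> p5 -1-> p1

After x (step 1): p1. After xy (step 3): p1.
They match, so y = 11 drives M around a cycle from p1 back to itself; pumping y any number of times keeps M in p1 before reading z, and xyⁱz ∈ L(M) for every i ≥ 0.

yes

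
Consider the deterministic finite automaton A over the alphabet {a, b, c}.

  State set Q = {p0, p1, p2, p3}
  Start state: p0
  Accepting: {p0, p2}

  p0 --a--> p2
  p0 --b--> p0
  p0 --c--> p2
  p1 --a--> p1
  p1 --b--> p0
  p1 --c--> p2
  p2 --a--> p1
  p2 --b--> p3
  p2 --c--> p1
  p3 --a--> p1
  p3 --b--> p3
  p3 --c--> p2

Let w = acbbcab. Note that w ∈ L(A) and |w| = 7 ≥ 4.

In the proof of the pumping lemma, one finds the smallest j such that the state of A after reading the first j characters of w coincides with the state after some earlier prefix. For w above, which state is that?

State sequence: p0 -a-> p2 -c-> p1 -b-> p0 -b-> p0 -c-> p2 -a-> p1 -b-> p0
First repeat at step 3: p0 was already visited.

The earliest repeat is at step j = 3: A is in p0, which it already visited at step i = 0.

p0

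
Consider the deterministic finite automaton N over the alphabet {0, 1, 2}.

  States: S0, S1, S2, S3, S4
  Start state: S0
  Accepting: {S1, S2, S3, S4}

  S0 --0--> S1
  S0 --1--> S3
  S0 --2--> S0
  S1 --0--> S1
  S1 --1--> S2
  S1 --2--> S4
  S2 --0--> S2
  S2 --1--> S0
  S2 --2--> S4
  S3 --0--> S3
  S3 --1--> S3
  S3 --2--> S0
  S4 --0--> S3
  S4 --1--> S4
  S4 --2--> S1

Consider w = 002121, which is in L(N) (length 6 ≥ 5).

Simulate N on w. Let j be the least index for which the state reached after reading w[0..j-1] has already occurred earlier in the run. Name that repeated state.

Run of N on w = 0 0 2 1 2 1:
  step 0: S0  (start)
  step 1: S1  (read 0: S0→S1)
  step 2: S1  (read 0: S1→S1)   ← first repeat (S1 seen earlier)
  step 3: S4  (read 2: S1→S4)
  step 4: S4  (read 1: S4→S4)
  step 5: S1  (read 2: S4→S1)
  step 6: S2  (read 1: S1→S2)

The earliest repeat is at step j = 2: N is in S1, which it already visited at step i = 1.
Since N has 5 states, any run of length ≥ 5 visits 5+1 states, so by pigeonhole some state repeats within the first 5 steps — that repeat gives the pumpable loop.

S1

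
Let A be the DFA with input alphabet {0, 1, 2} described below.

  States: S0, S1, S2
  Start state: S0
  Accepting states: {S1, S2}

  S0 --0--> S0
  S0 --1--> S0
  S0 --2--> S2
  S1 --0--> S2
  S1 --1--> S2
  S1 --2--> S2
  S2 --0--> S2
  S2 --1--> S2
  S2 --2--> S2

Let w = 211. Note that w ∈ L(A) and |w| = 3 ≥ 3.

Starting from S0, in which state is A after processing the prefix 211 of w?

State sequence: S0 -2-> S2 -1-> S2 -1-> S2

After reading 3 characters, A is in state S2.

S2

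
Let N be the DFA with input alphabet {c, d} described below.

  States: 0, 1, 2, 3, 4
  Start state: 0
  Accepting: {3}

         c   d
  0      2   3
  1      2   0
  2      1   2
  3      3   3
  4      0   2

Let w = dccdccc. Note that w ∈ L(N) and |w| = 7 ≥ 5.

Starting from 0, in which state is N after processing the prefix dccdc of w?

State sequence: 0 -d-> 3 -c-> 3 -c-> 3 -d-> 3 -c-> 3

After reading 5 characters, N is in state 3.

3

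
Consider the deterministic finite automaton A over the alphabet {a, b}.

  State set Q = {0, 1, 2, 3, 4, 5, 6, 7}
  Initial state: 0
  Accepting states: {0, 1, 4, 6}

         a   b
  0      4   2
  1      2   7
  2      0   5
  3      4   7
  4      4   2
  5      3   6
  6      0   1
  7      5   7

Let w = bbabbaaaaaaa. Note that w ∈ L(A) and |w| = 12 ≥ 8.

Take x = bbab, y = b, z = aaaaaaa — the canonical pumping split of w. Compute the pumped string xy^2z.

xy^2z = bbab·b·b·aaaaaaa = bbabbbaaaaaaa.
Reading y = b takes A from 7 back to 7, so after x·y·y the machine is still in 7, and z then leads to the accepting state 4. Hence bbabbbaaaaaaa ∈ L(A).

bbabbbaaaaaaa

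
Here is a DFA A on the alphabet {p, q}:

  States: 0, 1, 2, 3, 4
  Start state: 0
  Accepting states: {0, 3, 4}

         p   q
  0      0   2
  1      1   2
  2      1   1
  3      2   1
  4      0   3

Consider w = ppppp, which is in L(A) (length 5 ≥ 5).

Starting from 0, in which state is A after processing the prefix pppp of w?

0

Run of A on the first 4 characters of w = p p p p:
  step 0: 0  (start)
  step 1: 0  (read p: 0→0)
  step 2: 0  (read p: 0→0)
  step 3: 0  (read p: 0→0)
  step 4: 0  (read p: 0→0)

After reading 4 characters, A is in state 0.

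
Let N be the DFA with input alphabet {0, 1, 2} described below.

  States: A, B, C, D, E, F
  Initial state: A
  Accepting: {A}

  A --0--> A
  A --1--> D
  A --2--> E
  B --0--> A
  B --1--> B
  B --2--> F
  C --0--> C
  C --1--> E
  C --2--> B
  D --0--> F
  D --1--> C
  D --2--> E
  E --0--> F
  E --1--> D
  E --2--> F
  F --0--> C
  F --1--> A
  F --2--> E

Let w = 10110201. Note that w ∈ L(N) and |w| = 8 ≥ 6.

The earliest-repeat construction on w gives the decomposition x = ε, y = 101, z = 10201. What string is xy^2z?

10110110201

xy^2z = ε·101·101·10201 = 10110110201.
Reading y = 101 takes N from A back to A, so after x·y·y the machine is still in A, and z then leads to the accepting state A. Hence 10110110201 ∈ L(N).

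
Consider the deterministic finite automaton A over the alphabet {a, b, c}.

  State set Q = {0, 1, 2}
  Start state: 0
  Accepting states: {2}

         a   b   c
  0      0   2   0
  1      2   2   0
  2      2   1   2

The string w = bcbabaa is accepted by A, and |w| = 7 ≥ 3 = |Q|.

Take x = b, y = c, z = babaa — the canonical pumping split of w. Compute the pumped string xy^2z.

bccbabaa

xy^2z = b·c·c·babaa = bccbabaa.
Reading y = c takes A from 2 back to 2, so after x·y·y the machine is still in 2, and z then leads to the accepting state 2. Hence bccbabaa ∈ L(A).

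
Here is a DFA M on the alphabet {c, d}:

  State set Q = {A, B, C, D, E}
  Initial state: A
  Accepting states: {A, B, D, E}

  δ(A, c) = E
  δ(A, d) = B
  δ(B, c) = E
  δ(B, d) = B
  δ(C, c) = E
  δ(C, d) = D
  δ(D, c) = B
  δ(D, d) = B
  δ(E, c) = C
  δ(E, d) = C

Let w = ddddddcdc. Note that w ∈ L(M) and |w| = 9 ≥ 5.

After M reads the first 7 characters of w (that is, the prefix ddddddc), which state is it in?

State sequence: A -d-> B -d-> B -d-> B -d-> B -d-> B -d-> B -c-> E

After reading 7 characters, M is in state E.
(This kind of state-tracing is the core of the pumping-lemma construction: with 5 states, pigeonhole forces a repeat within the first 5 steps.)

E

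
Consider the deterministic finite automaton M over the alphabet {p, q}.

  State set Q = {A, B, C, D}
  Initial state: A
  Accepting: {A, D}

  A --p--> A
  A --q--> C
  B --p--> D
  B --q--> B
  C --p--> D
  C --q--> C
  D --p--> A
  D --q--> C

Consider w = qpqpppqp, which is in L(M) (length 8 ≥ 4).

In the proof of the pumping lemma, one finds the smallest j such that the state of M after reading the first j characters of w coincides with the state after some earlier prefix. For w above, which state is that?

State sequence: A -q-> C -p-> D -q-> C -p-> D -p-> A -p-> A -q-> C -p-> D
First repeat at step 3: C was already visited.

The earliest repeat is at step j = 3: M is in C, which it already visited at step i = 1.
With |Q| = 4, pigeonhole forces a state repeat no later than step 4; the substring read between the first and second visits to that state can be pumped.

C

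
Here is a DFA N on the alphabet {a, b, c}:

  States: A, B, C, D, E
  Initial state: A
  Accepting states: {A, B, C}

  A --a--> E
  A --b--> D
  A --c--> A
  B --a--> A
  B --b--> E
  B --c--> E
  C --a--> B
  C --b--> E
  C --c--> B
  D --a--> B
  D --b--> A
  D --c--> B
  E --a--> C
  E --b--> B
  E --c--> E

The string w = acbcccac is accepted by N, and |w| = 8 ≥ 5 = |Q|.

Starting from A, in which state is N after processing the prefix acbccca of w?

C

Run of N on the first 7 characters of w = a c b c c c a:
  step 0: A  (start)
  step 1: E  (read a: A→E)
  step 2: E  (read c: E→E)
  step 3: B  (read b: E→B)
  step 4: E  (read c: B→E)
  step 5: E  (read c: E→E)
  step 6: E  (read c: E→E)
  step 7: C  (read a: E→C)

After reading 7 characters, N is in state C.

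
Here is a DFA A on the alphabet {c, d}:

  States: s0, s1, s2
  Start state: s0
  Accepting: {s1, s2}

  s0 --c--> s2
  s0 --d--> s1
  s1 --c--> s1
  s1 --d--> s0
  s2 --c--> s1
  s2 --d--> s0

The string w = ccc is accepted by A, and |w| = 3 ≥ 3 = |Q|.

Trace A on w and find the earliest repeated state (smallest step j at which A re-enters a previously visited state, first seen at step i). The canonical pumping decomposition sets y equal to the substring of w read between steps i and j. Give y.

Run of A on w = c c c:
  step 0: s0  (start)
  step 1: s2  (read c: s0→s2)
  step 2: s1  (read c: s2→s1)
  step 3: s1  (read c: s1→s1)   ← first repeat (s1 seen earlier)

So i = 2, j = 3, giving x = w[0:2] = cc, y = w[2:3] = c, z = w[3:3] = ε.
Check: |xy| = 3 ≤ 3 and |y| = 1 ≥ 1. Reading y takes A from s1 back to s1, so every xyⁱz is accepted.

c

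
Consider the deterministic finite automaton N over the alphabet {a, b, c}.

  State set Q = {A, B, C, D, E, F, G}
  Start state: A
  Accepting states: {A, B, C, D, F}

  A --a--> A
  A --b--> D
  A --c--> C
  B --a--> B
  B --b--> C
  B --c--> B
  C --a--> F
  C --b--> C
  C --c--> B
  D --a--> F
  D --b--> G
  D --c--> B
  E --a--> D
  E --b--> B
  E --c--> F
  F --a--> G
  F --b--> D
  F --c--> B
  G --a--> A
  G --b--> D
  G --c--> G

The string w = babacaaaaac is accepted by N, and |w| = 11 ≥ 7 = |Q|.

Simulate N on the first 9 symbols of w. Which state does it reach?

Run of N on the first 9 characters of w = b a b a c a a a a:
  step 0: A  (start)
  step 1: D  (read b: A→D)
  step 2: F  (read a: D→F)
  step 3: D  (read b: F→D)
  step 4: F  (read a: D→F)
  step 5: B  (read c: F→B)
  step 6: B  (read a: B→B)
  step 7: B  (read a: B→B)
  step 8: B  (read a: B→B)
  step 9: B  (read a: B→B)

After reading 9 characters, N is in state B.

B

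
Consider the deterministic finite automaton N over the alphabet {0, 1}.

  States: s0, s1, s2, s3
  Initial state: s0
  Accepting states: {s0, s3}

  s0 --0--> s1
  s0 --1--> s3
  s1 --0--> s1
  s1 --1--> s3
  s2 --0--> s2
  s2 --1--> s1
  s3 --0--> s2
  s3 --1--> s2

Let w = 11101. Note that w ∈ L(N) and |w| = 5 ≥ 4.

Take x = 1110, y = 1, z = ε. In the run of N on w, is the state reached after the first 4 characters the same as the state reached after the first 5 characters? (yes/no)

State sequence: s0 -1-> s3 -1-> s2 -1-> s1 -0-> s1 -1-> s3

After x (step 4): s1. After xy (step 5): s3.
They differ (s1 ≠ s3), so y is not a cycle from the state after x; this split is not the one the pumping-lemma construction produces, and pumping y need not keep the string in L(N).

no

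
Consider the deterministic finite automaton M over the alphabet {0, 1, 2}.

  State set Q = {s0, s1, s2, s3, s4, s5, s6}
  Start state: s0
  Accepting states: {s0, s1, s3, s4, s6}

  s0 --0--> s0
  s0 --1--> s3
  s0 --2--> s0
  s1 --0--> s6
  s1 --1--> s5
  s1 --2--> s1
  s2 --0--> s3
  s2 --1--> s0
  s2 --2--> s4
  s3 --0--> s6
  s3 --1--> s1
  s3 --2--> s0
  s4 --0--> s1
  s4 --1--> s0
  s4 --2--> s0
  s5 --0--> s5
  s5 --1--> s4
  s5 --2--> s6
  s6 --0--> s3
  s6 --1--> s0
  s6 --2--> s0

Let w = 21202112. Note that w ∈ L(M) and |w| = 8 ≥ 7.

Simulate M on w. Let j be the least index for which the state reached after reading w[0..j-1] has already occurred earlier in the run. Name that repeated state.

Run of M on w = 2 1 2 0 2 1 1 2:
  step 0: s0  (start)
  step 1: s0  (read 2: s0→s0)   ← first repeat (s0 seen earlier)
  step 2: s3  (read 1: s0→s3)
  step 3: s0  (read 2: s3→s0)
  step 4: s0  (read 0: s0→s0)
  step 5: s0  (read 2: s0→s0)
  step 6: s3  (read 1: s0→s3)
  step 7: s1  (read 1: s3→s1)
  step 8: s1  (read 2: s1→s1)

The earliest repeat is at step j = 1: M is in s0, which it already visited at step i = 0.
The DFA has 7 states, so the proof of the pumping lemma guarantees a repeated state among the first 7+1 visited; the segment between the two visits is the pumpable y.

s0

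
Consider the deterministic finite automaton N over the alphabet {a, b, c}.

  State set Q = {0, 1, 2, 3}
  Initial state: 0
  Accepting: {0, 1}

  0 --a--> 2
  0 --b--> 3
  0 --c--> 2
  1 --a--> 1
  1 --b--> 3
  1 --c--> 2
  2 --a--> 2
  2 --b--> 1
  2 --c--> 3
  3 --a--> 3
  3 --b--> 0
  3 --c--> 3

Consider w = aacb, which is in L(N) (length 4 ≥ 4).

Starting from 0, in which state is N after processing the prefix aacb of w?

0

Run of N on the first 4 characters of w = a a c b:
  step 0: 0  (start)
  step 1: 2  (read a: 0→2)
  step 2: 2  (read a: 2→2)
  step 3: 3  (read c: 2→3)
  step 4: 0  (read b: 3→0)

After reading 4 characters, N is in state 0.
(This kind of state-tracing is the core of the pumping-lemma construction: with 4 states, pigeonhole forces a repeat within the first 4 steps.)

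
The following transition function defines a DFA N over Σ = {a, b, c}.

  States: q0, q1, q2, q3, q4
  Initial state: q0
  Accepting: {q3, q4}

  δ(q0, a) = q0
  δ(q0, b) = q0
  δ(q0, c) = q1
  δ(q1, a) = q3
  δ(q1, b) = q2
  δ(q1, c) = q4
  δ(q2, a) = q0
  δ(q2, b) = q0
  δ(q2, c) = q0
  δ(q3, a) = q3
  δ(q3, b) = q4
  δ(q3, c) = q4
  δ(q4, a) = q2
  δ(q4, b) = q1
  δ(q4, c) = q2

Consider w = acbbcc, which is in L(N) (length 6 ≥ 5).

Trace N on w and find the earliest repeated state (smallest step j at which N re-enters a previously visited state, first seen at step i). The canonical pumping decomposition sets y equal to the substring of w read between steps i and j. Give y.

a

State sequence: q0 -a-> q0 -c-> q1 -b-> q2 -b-> q0 -c-> q1 -c-> q4
First repeat at step 1: q0 was already visited.

So i = 0, j = 1, giving x = w[0:0] = ε, y = w[0:1] = a, z = w[1:6] = cbbcc.
Check: |xy| = 1 ≤ 5 and |y| = 1 ≥ 1. Reading y takes N from q0 back to q0, so every xyⁱz is accepted.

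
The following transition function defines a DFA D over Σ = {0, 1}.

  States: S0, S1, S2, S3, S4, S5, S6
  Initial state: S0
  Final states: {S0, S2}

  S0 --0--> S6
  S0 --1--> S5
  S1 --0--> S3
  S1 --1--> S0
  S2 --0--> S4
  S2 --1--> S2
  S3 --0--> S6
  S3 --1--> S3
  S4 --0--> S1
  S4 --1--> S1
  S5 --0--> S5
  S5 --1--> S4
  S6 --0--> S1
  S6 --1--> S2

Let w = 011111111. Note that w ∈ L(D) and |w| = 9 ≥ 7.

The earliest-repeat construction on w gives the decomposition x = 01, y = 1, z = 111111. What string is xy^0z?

xy⁰z = xz = 01·111111 = 01111111.
Reading y = 1 takes D from S2 back to S2, so after x the machine is still in S2, and z then leads to the accepting state S2. Hence 01111111 ∈ L(D).

01111111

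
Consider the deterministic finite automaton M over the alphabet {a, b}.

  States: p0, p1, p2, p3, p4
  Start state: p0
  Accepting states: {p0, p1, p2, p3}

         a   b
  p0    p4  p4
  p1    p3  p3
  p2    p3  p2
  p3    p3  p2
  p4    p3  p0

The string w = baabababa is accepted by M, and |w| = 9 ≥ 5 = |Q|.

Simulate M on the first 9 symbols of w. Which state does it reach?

Run of M on the first 9 characters of w = b a a b a b a b a:
  step 0: p0  (start)
  step 1: p4  (read b: p0→p4)
  step 2: p3  (read a: p4→p3)
  step 3: p3  (read a: p3→p3)
  step 4: p2  (read b: p3→p2)
  step 5: p3  (read a: p2→p3)
  step 6: p2  (read b: p3→p2)
  step 7: p3  (read a: p2→p3)
  step 8: p2  (read b: p3→p2)
  step 9: p3  (read a: p2→p3)

After reading 9 characters, M is in state p3.

p3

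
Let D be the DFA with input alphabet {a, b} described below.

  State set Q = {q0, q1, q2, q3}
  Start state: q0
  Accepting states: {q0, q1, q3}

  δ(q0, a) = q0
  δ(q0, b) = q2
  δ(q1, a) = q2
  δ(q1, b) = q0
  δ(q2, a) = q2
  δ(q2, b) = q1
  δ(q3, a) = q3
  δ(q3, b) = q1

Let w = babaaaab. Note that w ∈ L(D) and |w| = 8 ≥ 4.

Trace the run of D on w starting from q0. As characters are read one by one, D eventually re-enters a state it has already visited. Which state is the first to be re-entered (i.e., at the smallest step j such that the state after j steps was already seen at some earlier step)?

q2

Run of D on w = b a b a a a a b:
  step 0: q0  (start)
  step 1: q2  (read b: q0→q2)
  step 2: q2  (read a: q2→q2)   ← first repeat (q2 seen earlier)
  step 3: q1  (read b: q2→q1)
  step 4: q2  (read a: q1→q2)
  step 5: q2  (read a: q2→q2)
  step 6: q2  (read a: q2→q2)
  step 7: q2  (read a: q2→q2)
  step 8: q1  (read b: q2→q1)

The earliest repeat is at step j = 2: D is in q2, which it already visited at step i = 1.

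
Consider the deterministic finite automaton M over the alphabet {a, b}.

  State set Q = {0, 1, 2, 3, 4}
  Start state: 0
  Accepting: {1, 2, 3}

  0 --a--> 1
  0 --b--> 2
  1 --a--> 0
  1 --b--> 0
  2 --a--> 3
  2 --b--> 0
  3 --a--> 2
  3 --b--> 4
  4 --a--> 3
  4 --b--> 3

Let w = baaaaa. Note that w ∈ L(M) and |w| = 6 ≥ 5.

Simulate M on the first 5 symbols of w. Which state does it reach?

2

State sequence: 0 -b-> 2 -a-> 3 -a-> 2 -a-> 3 -a-> 2

After reading 5 characters, M is in state 2.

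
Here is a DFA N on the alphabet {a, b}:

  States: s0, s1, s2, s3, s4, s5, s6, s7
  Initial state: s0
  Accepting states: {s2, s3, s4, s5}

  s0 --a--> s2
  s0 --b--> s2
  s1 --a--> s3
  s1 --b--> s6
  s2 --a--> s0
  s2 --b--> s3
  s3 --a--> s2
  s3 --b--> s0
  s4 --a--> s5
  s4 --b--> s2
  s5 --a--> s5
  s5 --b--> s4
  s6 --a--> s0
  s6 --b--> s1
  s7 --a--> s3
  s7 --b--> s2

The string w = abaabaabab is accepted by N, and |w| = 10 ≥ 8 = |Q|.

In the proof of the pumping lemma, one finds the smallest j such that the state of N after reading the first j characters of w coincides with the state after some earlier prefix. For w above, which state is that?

s2

Run of N on w = a b a a b a a b a b:
  step 0: s0  (start)
  step 1: s2  (read a: s0→s2)
  step 2: s3  (read b: s2→s3)
  step 3: s2  (read a: s3→s2)   ← first repeat (s2 seen earlier)
  step 4: s0  (read a: s2→s0)
  step 5: s2  (read b: s0→s2)
  step 6: s0  (read a: s2→s0)
  step 7: s2  (read a: s0→s2)
  step 8: s3  (read b: s2→s3)
  step 9: s2  (read a: s3→s2)
  step 10: s3  (read b: s2→s3)

The earliest repeat is at step j = 3: N is in s2, which it already visited at step i = 1.
The DFA has 8 states, so the proof of the pumping lemma guarantees a repeated state among the first 8+1 visited; the segment between the two visits is the pumpable y.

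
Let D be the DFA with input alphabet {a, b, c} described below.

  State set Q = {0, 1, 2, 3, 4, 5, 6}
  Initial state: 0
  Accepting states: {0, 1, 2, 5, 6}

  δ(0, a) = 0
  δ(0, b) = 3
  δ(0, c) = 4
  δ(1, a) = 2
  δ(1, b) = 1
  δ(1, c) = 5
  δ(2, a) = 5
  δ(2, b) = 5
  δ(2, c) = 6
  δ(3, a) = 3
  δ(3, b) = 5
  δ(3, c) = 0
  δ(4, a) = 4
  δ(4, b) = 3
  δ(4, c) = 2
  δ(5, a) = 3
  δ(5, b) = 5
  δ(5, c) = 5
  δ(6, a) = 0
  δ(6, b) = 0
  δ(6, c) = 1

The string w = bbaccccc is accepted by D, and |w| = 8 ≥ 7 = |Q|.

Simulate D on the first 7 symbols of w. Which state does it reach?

Run of D on the first 7 characters of w = b b a c c c c:
  step 0: 0  (start)
  step 1: 3  (read b: 0→3)
  step 2: 5  (read b: 3→5)
  step 3: 3  (read a: 5→3)
  step 4: 0  (read c: 3→0)
  step 5: 4  (read c: 0→4)
  step 6: 2  (read c: 4→2)
  step 7: 6  (read c: 2→6)

After reading 7 characters, D is in state 6.

6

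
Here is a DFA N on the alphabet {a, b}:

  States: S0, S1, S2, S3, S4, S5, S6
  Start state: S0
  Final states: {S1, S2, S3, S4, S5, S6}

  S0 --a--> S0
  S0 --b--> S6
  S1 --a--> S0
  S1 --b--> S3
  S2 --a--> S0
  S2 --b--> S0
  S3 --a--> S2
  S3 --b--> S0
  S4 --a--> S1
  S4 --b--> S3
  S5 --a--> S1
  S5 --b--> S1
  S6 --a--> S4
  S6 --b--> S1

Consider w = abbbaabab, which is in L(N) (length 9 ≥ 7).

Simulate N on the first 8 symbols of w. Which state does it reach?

Run of N on the first 8 characters of w = a b b b a a b a:
  step 0: S0  (start)
  step 1: S0  (read a: S0→S0)
  step 2: S6  (read b: S0→S6)
  step 3: S1  (read b: S6→S1)
  step 4: S3  (read b: S1→S3)
  step 5: S2  (read a: S3→S2)
  step 6: S0  (read a: S2→S0)
  step 7: S6  (read b: S0→S6)
  step 8: S4  (read a: S6→S4)

After reading 8 characters, N is in state S4.

S4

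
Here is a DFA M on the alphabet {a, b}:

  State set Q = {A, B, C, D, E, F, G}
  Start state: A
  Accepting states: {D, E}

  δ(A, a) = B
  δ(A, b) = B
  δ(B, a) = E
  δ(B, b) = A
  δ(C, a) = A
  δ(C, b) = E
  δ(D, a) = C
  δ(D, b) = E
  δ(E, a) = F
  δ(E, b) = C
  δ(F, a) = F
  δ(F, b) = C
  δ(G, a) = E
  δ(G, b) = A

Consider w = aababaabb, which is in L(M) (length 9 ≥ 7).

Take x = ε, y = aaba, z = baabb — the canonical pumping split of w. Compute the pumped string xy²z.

aabaaababaabb

xy^2z = ε·aaba·aaba·baabb = aabaaababaabb.
Reading y = aaba takes M from A back to A, so after x·y·y the machine is still in A, and z then leads to the accepting state E. Hence aabaaababaabb ∈ L(M).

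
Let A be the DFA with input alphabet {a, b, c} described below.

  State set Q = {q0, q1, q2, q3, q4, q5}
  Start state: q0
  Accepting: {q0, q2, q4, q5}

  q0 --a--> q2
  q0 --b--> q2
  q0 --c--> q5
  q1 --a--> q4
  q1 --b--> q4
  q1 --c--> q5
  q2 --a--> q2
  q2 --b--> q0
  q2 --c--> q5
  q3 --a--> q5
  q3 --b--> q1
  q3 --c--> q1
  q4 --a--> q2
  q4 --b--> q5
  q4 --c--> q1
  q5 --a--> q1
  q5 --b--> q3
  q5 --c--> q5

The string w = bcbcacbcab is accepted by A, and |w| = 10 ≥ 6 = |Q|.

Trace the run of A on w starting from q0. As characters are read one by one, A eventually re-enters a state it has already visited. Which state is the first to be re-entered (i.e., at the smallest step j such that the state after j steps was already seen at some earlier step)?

q1

Run of A on w = b c b c a c b c a b:
  step 0: q0  (start)
  step 1: q2  (read b: q0→q2)
  step 2: q5  (read c: q2→q5)
  step 3: q3  (read b: q5→q3)
  step 4: q1  (read c: q3→q1)
  step 5: q4  (read a: q1→q4)
  step 6: q1  (read c: q4→q1)   ← first repeat (q1 seen earlier)
  step 7: q4  (read b: q1→q4)
  step 8: q1  (read c: q4→q1)
  step 9: q4  (read a: q1→q4)
  step 10: q5  (read b: q4→q5)

The earliest repeat is at step j = 6: A is in q1, which it already visited at step i = 4.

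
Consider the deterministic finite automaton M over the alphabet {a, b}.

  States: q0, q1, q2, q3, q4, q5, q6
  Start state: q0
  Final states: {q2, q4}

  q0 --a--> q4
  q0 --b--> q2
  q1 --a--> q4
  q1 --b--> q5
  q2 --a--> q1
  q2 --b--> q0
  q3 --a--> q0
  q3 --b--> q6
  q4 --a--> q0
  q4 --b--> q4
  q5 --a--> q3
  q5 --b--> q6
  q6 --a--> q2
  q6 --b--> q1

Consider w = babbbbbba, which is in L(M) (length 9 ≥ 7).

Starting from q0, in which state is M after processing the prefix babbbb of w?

q5

Run of M on the first 6 characters of w = b a b b b b:
  step 0: q0  (start)
  step 1: q2  (read b: q0→q2)
  step 2: q1  (read a: q2→q1)
  step 3: q5  (read b: q1→q5)
  step 4: q6  (read b: q5→q6)
  step 5: q1  (read b: q6→q1)
  step 6: q5  (read b: q1→q5)

After reading 6 characters, M is in state q5.
(This kind of state-tracing is the core of the pumping-lemma construction: with 7 states, pigeonhole forces a repeat within the first 7 steps.)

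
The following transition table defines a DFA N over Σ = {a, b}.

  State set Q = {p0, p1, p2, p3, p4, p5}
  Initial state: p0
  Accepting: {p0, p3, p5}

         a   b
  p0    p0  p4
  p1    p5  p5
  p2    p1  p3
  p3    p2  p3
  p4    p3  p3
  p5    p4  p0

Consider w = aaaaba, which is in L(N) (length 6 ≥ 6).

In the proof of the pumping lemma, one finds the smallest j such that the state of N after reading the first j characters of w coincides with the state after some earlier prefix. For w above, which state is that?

p0

Run of N on w = a a a a b a:
  step 0: p0  (start)
  step 1: p0  (read a: p0→p0)   ← first repeat (p0 seen earlier)
  step 2: p0  (read a: p0→p0)
  step 3: p0  (read a: p0→p0)
  step 4: p0  (read a: p0→p0)
  step 5: p4  (read b: p0→p4)
  step 6: p3  (read a: p4→p3)

The earliest repeat is at step j = 1: N is in p0, which it already visited at step i = 0.
Since N has 6 states, any run of length ≥ 6 visits 6+1 states, so by pigeonhole some state repeats within the first 6 steps — that repeat gives the pumpable loop.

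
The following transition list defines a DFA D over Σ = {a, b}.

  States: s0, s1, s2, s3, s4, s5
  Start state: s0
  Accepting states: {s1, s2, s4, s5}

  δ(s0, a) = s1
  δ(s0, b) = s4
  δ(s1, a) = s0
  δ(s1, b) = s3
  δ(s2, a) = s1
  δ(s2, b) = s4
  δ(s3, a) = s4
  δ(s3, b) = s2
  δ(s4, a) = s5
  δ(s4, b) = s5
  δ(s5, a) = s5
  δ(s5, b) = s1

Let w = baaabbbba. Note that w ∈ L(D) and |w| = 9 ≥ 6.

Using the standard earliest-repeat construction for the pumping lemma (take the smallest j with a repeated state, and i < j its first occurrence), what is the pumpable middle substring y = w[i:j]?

a

State sequence: s0 -b-> s4 -a-> s5 -a-> s5 -a-> s5 -b-> s1 -b-> s3 -b-> s2 -b-> s4 -a-> s5
First repeat at step 3: s5 was already visited.

So i = 2, j = 3, giving x = w[0:2] = ba, y = w[2:3] = a, z = w[3:9] = abbbba.
Check: |xy| = 3 ≤ 6 and |y| = 1 ≥ 1. Reading y takes D from s5 back to s5, so every xyⁱz is accepted.
Since D has 6 states, any run of length ≥ 6 visits 6+1 states, so by pigeonhole some state repeats within the first 6 steps — that repeat gives the pumpable loop.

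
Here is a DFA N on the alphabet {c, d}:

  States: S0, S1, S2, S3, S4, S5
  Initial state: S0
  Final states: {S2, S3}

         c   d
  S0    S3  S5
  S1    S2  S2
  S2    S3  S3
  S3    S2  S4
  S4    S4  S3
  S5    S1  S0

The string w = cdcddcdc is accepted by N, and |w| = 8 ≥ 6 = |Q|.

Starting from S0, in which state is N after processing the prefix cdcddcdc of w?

State sequence: S0 -c-> S3 -d-> S4 -c-> S4 -d-> S3 -d-> S4 -c-> S4 -d-> S3 -c-> S2

After reading 8 characters, N is in state S2.

S2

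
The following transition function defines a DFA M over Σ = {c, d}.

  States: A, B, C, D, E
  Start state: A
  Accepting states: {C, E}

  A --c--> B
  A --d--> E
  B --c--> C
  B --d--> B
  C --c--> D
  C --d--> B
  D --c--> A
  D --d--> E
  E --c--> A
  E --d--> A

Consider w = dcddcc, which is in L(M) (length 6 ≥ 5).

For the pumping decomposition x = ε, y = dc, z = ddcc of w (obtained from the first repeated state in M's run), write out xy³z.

dcdcdcddcc

xy^3z = ε·dc·dc·dc·ddcc = dcdcdcddcc.
Reading y = dc takes M from A back to A, so after x·y·y·y the machine is still in A, and z then leads to the accepting state C. Hence dcdcdcddcc ∈ L(M).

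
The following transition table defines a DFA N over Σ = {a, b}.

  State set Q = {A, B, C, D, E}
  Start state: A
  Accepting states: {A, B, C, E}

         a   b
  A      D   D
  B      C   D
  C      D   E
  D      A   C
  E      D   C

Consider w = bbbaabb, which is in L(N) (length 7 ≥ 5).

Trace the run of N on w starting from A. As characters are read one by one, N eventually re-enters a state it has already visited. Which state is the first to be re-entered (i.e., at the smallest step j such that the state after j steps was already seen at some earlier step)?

D

State sequence: A -b-> D -b-> C -b-> E -a-> D -a-> A -b-> D -b-> C
First repeat at step 4: D was already visited.

The earliest repeat is at step j = 4: N is in D, which it already visited at step i = 1.
With |Q| = 5, pigeonhole forces a state repeat no later than step 5; the substring read between the first and second visits to that state can be pumped.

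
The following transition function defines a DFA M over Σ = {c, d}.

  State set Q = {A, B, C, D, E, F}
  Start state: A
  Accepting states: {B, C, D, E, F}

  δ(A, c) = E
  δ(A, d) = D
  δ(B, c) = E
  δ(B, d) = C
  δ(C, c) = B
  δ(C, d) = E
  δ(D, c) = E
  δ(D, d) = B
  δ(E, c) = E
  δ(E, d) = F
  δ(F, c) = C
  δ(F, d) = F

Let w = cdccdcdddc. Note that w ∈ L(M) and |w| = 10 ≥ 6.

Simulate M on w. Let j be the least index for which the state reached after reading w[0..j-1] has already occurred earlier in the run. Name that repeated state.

State sequence: A -c-> E -d-> F -c-> C -c-> B -d-> C -c-> B -d-> C -d-> E -d-> F -c-> C
First repeat at step 5: C was already visited.

The earliest repeat is at step j = 5: M is in C, which it already visited at step i = 3.
With |Q| = 6, pigeonhole forces a state repeat no later than step 6; the substring read between the first and second visits to that state can be pumped.

C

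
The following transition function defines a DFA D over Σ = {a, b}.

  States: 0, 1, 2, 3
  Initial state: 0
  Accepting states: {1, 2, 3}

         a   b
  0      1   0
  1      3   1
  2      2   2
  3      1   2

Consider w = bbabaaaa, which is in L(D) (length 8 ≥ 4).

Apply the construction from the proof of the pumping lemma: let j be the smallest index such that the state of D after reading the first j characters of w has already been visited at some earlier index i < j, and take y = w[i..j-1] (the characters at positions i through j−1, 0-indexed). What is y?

b

State sequence: 0 -b-> 0 -b-> 0 -a-> 1 -b-> 1 -a-> 3 -a-> 1 -a-> 3 -a-> 1
First repeat at step 1: 0 was already visited.

So i = 0, j = 1, giving x = w[0:0] = ε, y = w[0:1] = b, z = w[1:8] = babaaaa.
Check: |xy| = 1 ≤ 4 and |y| = 1 ≥ 1. Reading y takes D from 0 back to 0, so every xyⁱz is accepted.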